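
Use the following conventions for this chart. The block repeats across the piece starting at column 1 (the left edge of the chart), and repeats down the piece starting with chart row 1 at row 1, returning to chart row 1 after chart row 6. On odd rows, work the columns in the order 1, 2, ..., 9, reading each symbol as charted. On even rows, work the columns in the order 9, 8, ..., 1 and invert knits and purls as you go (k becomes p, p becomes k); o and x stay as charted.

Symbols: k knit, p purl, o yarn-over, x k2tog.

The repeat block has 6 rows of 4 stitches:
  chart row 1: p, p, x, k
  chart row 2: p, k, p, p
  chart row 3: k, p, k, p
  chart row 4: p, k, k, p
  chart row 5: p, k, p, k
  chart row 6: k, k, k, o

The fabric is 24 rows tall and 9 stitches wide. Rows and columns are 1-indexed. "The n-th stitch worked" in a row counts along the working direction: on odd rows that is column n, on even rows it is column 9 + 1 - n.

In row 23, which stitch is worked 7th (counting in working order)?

Row 23: (23-1) mod 6 = 4, so use chart row 5. Odd row -> RS.
Chart row 5 tiled across columns 1-9: p k p k p k p k p
RS: work column 1 to column 9, symbols as charted — the tiled row is the row as worked.
Stitch 7 in working order -> p

Result:
p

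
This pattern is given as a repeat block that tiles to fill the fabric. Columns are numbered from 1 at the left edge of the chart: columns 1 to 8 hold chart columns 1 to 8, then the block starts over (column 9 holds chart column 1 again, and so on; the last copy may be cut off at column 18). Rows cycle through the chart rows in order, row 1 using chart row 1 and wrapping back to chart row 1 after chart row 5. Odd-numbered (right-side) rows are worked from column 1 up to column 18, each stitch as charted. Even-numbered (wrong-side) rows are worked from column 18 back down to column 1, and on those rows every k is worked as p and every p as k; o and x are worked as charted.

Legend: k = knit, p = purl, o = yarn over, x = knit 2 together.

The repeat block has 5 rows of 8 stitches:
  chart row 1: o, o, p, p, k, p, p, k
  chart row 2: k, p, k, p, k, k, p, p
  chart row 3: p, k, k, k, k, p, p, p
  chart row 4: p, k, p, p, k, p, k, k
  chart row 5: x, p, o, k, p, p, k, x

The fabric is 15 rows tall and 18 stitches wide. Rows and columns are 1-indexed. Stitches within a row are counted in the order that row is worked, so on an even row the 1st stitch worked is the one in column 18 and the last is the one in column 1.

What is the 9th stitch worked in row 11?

Row 11 uses chart row ((11-1) mod 5)+1 = 1. Row 11 is odd, so RS.
Chart row 1 tiled across columns 1-18: o o p p k p p k o o p p k p p k o o
Right side: take the tiled row as-is (worked left to right from column 1).
Stitch 9 in working order -> o

Stitch:
o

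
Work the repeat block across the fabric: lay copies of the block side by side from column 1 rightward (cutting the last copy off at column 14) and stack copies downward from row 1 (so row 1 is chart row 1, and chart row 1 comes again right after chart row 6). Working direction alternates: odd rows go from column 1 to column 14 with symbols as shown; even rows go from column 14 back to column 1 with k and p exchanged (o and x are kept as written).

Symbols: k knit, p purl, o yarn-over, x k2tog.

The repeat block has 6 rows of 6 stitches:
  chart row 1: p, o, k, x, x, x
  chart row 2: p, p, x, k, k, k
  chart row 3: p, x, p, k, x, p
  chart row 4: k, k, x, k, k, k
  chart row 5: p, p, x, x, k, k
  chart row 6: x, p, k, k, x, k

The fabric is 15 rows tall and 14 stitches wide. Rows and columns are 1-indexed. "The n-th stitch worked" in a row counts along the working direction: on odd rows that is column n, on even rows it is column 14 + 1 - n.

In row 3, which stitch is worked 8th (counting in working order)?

== STITCH ==
x

Derivation:
Row 3 uses chart row ((3-1) mod 6)+1 = 3. Row 3 is odd, so RS.
Chart row 3 tiled across columns 1-14: p x p k x p p x p k x p p x
RS row: no reversal, no swap; stitch n worked = column n.
Stitch 8 in working order -> x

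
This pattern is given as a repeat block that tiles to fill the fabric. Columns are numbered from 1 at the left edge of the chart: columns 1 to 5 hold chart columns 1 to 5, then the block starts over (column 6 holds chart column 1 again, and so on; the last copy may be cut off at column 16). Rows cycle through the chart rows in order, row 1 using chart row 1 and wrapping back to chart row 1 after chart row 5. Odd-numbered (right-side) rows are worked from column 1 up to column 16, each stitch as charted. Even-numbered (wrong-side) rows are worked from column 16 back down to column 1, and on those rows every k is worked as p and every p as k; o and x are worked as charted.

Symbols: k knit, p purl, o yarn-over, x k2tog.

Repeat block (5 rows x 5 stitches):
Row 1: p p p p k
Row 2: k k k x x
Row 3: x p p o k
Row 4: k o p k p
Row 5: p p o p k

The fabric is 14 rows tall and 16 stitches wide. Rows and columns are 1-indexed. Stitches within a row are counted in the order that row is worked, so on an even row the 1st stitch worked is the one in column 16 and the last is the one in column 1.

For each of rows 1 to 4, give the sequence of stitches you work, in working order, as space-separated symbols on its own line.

Result:
p p p p k p p p p k p p p p k p
p x x p p p x x p p p x x p p p
x p p o k x p p o k x p p o k x
p k p k o p k p k o p k p k o p

Derivation:
Row 1: chart row 1, RS - tile across columns 1-16 and work as-is.
Row 2: chart row 2, WS - tiled (columns 1-16): k k k x x k k k x x k k k x x k; work from column 16 back to 1 with k<->p swapped.
Row 3: chart row 3, RS - tile across columns 1-16 and work as-is.
Row 4: chart row 4, WS - tiled (columns 1-16): k o p k p k o p k p k o p k p k; work from column 16 back to 1 with k<->p swapped.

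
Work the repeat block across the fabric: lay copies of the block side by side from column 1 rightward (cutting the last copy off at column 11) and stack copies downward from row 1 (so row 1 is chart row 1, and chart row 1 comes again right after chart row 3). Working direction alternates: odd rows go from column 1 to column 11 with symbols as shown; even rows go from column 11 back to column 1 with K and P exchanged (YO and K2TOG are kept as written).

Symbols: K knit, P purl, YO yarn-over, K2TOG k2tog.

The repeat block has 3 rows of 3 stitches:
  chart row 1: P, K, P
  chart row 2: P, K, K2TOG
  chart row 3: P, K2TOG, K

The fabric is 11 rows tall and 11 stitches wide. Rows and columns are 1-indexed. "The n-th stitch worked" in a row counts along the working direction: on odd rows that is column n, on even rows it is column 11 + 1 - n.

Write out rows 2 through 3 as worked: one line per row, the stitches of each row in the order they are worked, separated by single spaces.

Row 2: chart row 2, WS - tiled (columns 1-11): P K K2TOG P K K2TOG P K K2TOG P K; work from column 11 back to 1 with K<->P swapped.
Row 3: chart row 3, RS - tile across columns 1-11 and work as-is.

== ROWS AS WORKED ==
P K K2TOG P K K2TOG P K K2TOG P K
P K2TOG K P K2TOG K P K2TOG K P K2TOG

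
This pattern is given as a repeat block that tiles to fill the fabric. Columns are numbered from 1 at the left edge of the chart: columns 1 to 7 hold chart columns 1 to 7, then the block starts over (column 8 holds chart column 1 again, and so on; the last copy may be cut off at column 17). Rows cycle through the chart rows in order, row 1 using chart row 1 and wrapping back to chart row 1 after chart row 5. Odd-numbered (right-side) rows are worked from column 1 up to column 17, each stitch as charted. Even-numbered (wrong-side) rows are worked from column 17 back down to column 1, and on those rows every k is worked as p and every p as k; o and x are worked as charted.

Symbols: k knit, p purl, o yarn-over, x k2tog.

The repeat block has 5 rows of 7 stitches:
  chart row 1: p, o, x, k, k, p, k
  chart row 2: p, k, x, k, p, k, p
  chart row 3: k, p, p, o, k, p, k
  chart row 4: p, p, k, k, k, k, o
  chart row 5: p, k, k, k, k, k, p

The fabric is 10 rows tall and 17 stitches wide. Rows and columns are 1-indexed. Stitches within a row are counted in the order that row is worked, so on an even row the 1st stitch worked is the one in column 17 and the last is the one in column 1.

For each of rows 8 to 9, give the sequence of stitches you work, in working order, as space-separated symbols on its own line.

Row 8: chart row 3, WS - tiled (columns 1-17): k p p o k p k k p p o k p k k p p; work from column 17 back to 1 with k<->p swapped.
Row 9: chart row 4, RS - tile across columns 1-17 and work as-is.

Rows as worked:
k k p p k p o k k p p k p o k k p
p p k k k k o p p k k k k o p p k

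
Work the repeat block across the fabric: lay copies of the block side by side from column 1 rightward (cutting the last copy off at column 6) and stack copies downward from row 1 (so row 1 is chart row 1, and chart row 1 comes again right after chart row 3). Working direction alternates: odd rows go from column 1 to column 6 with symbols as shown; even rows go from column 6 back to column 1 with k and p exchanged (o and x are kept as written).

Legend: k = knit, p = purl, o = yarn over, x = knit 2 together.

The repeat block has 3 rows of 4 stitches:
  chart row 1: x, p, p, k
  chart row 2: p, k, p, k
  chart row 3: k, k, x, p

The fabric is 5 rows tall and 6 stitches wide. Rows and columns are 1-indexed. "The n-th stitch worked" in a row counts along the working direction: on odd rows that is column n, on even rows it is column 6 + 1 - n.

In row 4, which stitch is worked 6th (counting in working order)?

Row 4: (4-1) mod 3 = 0, so use chart row 1. Even row -> WS.
Chart row 1 tiled across columns 1-6: x p p k x p
Wrong side: read the tiled row from column 6 down to 1 and exchange k with p (leave o, x).
Row 4 as worked: k x p k k x
Stitch 6 in working order -> x

== STITCH ==
x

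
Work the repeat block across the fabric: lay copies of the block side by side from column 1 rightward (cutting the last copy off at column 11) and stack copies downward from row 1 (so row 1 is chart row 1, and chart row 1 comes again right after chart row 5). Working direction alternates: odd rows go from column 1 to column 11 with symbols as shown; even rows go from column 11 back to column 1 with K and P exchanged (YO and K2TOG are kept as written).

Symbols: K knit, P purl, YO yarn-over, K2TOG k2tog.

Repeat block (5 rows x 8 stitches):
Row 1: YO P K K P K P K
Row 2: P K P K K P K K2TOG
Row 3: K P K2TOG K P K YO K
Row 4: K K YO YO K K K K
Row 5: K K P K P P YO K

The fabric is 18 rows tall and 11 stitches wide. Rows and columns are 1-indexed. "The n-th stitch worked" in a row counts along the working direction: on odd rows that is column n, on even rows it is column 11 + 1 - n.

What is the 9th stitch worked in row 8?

Result:
K2TOG

Derivation:
Row 8 uses chart row ((8-1) mod 5)+1 = 3. Row 8 is even, so WS.
Chart row 3 tiled across columns 1-11: K P K2TOG K P K YO K K P K2TOG
WS row: flip the tiled sequence (start at column 11) and apply K<->P; YO and K2TOG stay.
Row 8 as worked: K2TOG K P P YO P K P K2TOG K P
Counting 9 along the worked row gives K2TOG.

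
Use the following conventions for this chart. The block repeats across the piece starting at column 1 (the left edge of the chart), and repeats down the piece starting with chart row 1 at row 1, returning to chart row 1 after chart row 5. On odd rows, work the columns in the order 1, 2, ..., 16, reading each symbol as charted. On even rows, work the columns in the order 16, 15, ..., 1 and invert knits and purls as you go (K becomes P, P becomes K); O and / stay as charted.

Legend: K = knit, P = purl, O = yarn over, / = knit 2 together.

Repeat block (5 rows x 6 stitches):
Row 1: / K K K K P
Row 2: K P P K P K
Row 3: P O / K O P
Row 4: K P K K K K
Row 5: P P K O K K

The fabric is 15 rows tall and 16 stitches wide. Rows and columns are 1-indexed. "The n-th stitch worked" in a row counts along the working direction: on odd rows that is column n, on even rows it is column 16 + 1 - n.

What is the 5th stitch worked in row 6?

Row 6: (6-1) mod 5 = 0, so use chart row 1. Even row -> WS.
Chart row 1 tiled across columns 1-16: / K K K K P / K K K K P / K K K
WS: work from column 16 back to column 1 (reverse the tiled row), swapping K<->P (O and / unchanged).
Row 6 as worked: P P P / K P P P P / K P P P P /
The 5th stitch worked is K.

Result:
K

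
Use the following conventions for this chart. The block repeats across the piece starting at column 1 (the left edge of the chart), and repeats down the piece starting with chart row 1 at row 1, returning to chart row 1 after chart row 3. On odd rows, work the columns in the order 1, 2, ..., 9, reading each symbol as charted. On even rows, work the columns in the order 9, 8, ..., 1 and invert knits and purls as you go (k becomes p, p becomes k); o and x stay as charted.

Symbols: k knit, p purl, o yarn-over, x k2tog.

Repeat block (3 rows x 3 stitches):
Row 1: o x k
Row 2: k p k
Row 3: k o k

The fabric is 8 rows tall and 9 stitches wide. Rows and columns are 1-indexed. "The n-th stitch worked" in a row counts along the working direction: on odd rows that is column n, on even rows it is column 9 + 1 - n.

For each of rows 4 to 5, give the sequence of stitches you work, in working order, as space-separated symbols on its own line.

Row 4: chart row 1, WS - tiled (columns 1-9): o x k o x k o x k; work from column 9 back to 1 with k<->p swapped.
Row 5: chart row 2, RS - tile across columns 1-9 and work as-is.

Rows as worked:
p x o p x o p x o
k p k k p k k p k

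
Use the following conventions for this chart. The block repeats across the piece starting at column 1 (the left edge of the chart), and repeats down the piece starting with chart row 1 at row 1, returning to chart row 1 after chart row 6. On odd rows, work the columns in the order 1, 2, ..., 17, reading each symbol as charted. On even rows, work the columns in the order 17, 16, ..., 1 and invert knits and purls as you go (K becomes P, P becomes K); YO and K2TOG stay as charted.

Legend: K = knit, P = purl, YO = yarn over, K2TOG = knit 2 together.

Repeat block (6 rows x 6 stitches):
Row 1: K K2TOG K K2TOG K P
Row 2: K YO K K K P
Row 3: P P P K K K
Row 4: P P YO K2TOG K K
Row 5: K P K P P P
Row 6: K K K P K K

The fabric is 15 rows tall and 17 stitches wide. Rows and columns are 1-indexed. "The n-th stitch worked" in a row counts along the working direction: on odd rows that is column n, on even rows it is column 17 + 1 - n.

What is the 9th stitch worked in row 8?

Stitch:
P

Derivation:
Row 8 uses chart row ((8-1) mod 6)+1 = 2. Row 8 is even, so WS.
Chart row 2 tiled across columns 1-17: K YO K K K P K YO K K K P K YO K K K
Wrong side: read the tiled row from column 17 down to 1 and exchange K with P (leave YO, K2TOG).
Row 8 as worked: P P P YO P K P P P YO P K P P P YO P
The 9th stitch worked is P.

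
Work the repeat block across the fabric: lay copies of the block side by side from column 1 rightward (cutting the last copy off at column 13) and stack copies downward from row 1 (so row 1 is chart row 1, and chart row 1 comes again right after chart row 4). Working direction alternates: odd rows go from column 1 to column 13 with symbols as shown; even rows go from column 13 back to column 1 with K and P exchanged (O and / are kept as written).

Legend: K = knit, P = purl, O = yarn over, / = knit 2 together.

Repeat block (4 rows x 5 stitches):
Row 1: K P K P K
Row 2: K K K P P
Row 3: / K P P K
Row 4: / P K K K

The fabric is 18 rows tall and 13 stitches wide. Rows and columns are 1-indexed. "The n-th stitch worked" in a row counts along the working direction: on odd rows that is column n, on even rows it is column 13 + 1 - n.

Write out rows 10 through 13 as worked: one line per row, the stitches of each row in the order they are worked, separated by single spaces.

Result:
P P P K K P P P K K P P P
/ K P P K / K P P K / K P
P K / P P P K / P P P K /
K P K P K K P K P K K P K

Derivation:
Row 10: chart row 2, WS - tiled (columns 1-13): K K K P P K K K P P K K K; work from column 13 back to 1 with K<->P swapped.
Row 11: chart row 3, RS - tile across columns 1-13 and work as-is.
Row 12: chart row 4, WS - tiled (columns 1-13): / P K K K / P K K K / P K; work from column 13 back to 1 with K<->P swapped.
Row 13: chart row 1, RS - tile across columns 1-13 and work as-is.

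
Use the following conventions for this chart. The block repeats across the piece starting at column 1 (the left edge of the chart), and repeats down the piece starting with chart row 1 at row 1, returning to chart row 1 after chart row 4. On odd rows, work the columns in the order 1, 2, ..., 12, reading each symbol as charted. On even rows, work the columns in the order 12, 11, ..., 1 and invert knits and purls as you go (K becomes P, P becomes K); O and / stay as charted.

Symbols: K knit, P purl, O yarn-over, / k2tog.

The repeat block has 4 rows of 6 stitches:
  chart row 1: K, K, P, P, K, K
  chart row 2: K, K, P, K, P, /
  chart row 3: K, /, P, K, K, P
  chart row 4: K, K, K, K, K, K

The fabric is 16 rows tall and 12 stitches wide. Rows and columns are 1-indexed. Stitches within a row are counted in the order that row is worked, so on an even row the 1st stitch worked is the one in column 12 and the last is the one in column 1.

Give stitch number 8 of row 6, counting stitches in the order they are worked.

Row 6 uses chart row ((6-1) mod 4)+1 = 2. Row 6 is even, so WS.
Chart row 2 tiled across columns 1-12: K K P K P / K K P K P /
WS: work from column 12 back to column 1 (reverse the tiled row), swapping K<->P (O and / unchanged).
Row 6 as worked: / K P K P P / K P K P P
Counting 8 along the worked row gives K.

Result:
K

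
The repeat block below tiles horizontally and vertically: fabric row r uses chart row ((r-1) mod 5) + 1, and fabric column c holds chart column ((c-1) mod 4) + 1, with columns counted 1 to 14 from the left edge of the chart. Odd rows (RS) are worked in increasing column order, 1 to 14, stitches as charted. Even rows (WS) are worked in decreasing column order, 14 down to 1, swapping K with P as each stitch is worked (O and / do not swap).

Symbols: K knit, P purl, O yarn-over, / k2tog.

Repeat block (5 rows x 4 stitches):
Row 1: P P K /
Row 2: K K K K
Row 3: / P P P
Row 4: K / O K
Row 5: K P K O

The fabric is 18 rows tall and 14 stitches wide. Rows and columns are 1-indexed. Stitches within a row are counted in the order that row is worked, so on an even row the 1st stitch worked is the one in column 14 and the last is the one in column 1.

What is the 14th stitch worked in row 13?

== STITCH ==
P

Derivation:
Row 13: (13-1) mod 5 = 2, so use chart row 3. Odd row -> RS.
Chart row 3 tiled across columns 1-14: / P P P / P P P / P P P / P
RS row: no reversal, no swap; stitch n worked = column n.
The 14th stitch worked is P.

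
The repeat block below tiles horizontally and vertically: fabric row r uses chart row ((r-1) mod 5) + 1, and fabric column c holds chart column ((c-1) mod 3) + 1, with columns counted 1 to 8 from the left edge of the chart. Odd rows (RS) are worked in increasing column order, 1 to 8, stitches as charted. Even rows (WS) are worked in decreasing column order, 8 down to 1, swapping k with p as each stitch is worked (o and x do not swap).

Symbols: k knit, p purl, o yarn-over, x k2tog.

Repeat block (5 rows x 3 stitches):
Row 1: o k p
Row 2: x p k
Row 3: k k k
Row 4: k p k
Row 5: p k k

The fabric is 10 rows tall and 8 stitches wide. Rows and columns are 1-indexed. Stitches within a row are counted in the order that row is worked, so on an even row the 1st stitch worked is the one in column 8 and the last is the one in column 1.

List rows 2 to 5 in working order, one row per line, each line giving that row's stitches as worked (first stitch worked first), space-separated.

Row 2: chart row 2, WS - tiled (columns 1-8): x p k x p k x p; work from column 8 back to 1 with k<->p swapped.
Row 3: chart row 3, RS - tile across columns 1-8 and work as-is.
Row 4: chart row 4, WS - tiled (columns 1-8): k p k k p k k p; work from column 8 back to 1 with k<->p swapped.
Row 5: chart row 5, RS - tile across columns 1-8 and work as-is.

Result:
k x p k x p k x
k k k k k k k k
k p p k p p k p
p k k p k k p k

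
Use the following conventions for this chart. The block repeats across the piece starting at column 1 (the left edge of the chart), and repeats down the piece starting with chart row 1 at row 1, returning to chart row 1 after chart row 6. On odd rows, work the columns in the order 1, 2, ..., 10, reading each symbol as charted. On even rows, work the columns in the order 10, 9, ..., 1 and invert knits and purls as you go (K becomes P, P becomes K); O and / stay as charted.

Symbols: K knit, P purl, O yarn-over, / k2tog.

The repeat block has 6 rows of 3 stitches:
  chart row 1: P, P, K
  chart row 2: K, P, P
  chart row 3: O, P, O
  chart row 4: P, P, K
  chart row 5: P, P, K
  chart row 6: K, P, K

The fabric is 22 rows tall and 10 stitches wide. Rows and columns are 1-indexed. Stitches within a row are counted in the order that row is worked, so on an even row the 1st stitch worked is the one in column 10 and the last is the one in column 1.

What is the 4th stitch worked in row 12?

Row 12: (12-1) mod 6 = 5, so use chart row 6. Even row -> WS.
Chart row 6 tiled across columns 1-10: K P K K P K K P K K
WS row: flip the tiled sequence (start at column 10) and apply K<->P; O and / stay.
Row 12 as worked: P P K P P K P P K P
The 4th stitch worked is P.

== STITCH ==
P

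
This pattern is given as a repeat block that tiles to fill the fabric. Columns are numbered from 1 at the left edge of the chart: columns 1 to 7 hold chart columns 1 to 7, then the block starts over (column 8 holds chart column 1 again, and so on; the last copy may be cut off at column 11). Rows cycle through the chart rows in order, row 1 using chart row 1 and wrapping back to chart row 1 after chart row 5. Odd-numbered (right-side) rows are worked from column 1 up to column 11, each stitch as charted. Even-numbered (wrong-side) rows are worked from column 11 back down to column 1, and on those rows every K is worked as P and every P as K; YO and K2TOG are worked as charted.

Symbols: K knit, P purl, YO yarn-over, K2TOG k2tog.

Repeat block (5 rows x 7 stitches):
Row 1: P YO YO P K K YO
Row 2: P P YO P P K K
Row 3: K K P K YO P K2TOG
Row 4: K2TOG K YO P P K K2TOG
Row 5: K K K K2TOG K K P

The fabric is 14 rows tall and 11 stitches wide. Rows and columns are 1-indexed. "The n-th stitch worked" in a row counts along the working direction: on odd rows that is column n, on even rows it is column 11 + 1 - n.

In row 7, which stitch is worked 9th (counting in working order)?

== STITCH ==
P

Derivation:
Row 7: (7-1) mod 5 = 1, so use chart row 2. Odd row -> RS.
Chart row 2 tiled across columns 1-11: P P YO P P K K P P YO P
RS: work column 1 to column 11, symbols as charted — the tiled row is the row as worked.
The 9th stitch worked is P.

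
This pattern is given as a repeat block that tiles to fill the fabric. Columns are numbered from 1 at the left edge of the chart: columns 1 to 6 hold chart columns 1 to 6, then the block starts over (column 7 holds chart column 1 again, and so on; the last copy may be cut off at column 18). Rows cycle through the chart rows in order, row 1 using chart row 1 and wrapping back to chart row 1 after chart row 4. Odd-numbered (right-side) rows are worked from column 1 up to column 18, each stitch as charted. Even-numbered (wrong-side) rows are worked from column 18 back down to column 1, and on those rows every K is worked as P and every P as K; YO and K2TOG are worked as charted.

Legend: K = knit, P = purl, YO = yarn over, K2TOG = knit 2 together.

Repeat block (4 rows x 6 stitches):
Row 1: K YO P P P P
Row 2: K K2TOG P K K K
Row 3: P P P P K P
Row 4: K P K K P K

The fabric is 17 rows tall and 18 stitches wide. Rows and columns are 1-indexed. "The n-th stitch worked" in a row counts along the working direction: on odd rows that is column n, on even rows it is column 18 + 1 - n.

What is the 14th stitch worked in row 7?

For row 7: chart row = ((7-1) mod 4) + 1 = 3; this is a RS (odd) row.
Chart row 3 tiled across columns 1-18: P P P P K P P P P P K P P P P P K P
RS row: no reversal, no swap; stitch n worked = column n.
Stitch 14 in working order -> P

Result:
P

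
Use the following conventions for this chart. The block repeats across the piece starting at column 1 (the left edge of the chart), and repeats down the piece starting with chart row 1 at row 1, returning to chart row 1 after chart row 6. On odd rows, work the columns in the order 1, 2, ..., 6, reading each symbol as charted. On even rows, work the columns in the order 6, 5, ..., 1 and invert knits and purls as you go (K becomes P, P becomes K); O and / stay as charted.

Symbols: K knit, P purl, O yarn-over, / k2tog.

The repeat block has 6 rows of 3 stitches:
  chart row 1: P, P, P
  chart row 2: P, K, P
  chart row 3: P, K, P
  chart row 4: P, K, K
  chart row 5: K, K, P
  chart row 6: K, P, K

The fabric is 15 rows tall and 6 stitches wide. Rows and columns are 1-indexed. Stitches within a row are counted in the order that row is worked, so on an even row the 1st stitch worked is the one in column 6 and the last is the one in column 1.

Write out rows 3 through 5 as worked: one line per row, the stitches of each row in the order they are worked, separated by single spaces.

Result:
P K P P K P
P P K P P K
K K P K K P

Derivation:
Row 3: chart row 3, RS - tile across columns 1-6 and work as-is.
Row 4: chart row 4, WS - tiled (columns 1-6): P K K P K K; work from column 6 back to 1 with K<->P swapped.
Row 5: chart row 5, RS - tile across columns 1-6 and work as-is.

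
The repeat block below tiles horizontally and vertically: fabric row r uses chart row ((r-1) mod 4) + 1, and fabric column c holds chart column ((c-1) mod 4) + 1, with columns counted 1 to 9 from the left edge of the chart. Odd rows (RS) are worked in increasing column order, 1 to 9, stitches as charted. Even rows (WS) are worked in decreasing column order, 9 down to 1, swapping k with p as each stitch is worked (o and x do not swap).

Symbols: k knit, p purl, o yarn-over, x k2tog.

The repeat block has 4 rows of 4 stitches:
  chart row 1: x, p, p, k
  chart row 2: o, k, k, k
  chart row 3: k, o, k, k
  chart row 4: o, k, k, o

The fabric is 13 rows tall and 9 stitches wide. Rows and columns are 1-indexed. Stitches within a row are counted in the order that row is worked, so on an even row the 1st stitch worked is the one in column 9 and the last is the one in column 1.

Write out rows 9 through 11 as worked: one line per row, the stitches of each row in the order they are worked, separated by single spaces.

Row 9: chart row 1, RS - tile across columns 1-9 and work as-is.
Row 10: chart row 2, WS - tiled (columns 1-9): o k k k o k k k o; work from column 9 back to 1 with k<->p swapped.
Row 11: chart row 3, RS - tile across columns 1-9 and work as-is.

== ROWS AS WORKED ==
x p p k x p p k x
o p p p o p p p o
k o k k k o k k k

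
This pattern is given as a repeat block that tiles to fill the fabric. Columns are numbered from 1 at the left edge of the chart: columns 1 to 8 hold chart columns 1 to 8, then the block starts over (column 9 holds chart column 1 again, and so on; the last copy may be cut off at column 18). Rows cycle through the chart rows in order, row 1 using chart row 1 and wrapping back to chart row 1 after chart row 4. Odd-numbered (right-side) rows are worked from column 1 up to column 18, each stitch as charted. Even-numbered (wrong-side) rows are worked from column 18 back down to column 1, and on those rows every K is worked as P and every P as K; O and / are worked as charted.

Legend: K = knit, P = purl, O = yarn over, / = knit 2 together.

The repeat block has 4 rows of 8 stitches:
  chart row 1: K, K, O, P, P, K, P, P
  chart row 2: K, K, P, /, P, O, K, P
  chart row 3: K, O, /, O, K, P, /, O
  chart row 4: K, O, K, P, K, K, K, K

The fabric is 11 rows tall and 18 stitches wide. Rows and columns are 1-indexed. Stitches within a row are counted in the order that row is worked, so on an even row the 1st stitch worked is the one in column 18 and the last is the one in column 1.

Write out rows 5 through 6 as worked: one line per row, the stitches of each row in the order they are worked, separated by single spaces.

Result:
K K O P P K P P K K O P P K P P K K
P P K P O K / K P P K P O K / K P P

Derivation:
Row 5: chart row 1, RS - tile across columns 1-18 and work as-is.
Row 6: chart row 2, WS - tiled (columns 1-18): K K P / P O K P K K P / P O K P K K; work from column 18 back to 1 with K<->P swapped.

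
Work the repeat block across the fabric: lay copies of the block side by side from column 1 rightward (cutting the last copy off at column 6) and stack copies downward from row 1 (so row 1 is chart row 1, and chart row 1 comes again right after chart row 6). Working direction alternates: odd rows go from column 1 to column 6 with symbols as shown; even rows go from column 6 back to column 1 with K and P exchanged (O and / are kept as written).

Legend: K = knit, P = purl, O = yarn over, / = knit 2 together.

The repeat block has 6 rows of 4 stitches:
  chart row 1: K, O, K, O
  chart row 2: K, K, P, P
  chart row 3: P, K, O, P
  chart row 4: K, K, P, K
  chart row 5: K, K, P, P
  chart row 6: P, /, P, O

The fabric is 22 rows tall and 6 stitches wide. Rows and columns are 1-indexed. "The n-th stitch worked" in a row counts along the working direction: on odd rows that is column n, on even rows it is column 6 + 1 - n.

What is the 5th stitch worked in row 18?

Row 18: (18-1) mod 6 = 5, so use chart row 6. Even row -> WS.
Chart row 6 tiled across columns 1-6: P / P O P /
WS: work from column 6 back to column 1 (reverse the tiled row), swapping K<->P (O and / unchanged).
Row 18 as worked: / K O K / K
Counting 5 along the worked row gives /.

Stitch:
/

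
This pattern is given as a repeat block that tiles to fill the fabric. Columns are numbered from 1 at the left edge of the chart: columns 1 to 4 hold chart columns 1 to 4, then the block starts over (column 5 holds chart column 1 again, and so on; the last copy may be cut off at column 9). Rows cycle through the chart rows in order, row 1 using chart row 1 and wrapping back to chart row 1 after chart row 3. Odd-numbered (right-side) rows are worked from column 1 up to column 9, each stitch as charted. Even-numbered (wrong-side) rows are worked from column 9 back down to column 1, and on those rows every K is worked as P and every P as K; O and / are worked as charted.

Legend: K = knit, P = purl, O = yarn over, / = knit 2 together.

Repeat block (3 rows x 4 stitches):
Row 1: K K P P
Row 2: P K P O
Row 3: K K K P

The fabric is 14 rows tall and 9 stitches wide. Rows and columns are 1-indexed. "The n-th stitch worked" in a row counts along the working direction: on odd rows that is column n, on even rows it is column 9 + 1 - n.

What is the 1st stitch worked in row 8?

Result:
K

Derivation:
Row 8: (8-1) mod 3 = 1, so use chart row 2. Even row -> WS.
Chart row 2 tiled across columns 1-9: P K P O P K P O P
WS: work from column 9 back to column 1 (reverse the tiled row), swapping K<->P (O and / unchanged).
Row 8 as worked: K O K P K O K P K
Stitch 1 in working order -> K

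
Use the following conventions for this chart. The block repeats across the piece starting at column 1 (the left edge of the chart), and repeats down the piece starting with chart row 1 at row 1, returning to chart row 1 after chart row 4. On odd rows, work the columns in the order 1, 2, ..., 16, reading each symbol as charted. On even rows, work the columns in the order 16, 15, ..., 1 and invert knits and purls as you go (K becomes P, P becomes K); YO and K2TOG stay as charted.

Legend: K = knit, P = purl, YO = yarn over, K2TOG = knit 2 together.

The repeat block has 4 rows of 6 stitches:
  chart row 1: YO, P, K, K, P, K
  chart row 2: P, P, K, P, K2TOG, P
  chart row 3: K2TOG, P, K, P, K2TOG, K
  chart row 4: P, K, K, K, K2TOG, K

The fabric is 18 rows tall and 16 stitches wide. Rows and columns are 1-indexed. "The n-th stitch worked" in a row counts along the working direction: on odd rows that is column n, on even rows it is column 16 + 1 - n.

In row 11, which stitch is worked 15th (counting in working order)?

Row 11 uses chart row ((11-1) mod 4)+1 = 3. Row 11 is odd, so RS.
Chart row 3 tiled across columns 1-16: K2TOG P K P K2TOG K K2TOG P K P K2TOG K K2TOG P K P
RS: work column 1 to column 16, symbols as charted — the tiled row is the row as worked.
The 15th stitch worked is K.

== STITCH ==
K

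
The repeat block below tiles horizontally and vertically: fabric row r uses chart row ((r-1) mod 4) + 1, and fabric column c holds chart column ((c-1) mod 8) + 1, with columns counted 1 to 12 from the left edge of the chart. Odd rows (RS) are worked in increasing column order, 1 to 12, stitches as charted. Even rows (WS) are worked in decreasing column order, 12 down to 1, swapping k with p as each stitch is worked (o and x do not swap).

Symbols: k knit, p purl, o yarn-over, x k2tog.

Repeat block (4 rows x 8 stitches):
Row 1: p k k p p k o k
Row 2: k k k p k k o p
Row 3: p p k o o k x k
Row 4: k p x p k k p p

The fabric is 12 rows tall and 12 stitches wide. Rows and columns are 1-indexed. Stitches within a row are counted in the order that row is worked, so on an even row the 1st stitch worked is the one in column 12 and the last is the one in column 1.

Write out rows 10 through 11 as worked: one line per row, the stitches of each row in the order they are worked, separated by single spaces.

Result:
k p p p k o p p k p p p
p p k o o k x k p p k o

Derivation:
Row 10: chart row 2, WS - tiled (columns 1-12): k k k p k k o p k k k p; work from column 12 back to 1 with k<->p swapped.
Row 11: chart row 3, RS - tile across columns 1-12 and work as-is.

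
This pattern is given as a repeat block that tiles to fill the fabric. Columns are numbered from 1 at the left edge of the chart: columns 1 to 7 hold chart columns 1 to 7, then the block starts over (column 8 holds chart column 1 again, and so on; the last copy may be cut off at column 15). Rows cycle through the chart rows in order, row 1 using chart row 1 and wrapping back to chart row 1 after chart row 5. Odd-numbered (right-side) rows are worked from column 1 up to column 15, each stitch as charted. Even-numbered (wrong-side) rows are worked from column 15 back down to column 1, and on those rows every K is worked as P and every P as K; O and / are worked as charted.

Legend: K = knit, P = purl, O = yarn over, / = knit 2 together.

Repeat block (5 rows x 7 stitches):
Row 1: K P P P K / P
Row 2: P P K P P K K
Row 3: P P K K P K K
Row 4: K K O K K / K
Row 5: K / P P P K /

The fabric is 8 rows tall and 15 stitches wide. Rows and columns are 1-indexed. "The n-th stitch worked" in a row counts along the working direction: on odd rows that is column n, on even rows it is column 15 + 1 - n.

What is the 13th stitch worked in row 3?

Row 3 uses chart row ((3-1) mod 5)+1 = 3. Row 3 is odd, so RS.
Chart row 3 tiled across columns 1-15: P P K K P K K P P K K P K K P
Right side: take the tiled row as-is (worked left to right from column 1).
Stitch 13 in working order -> K

Result:
K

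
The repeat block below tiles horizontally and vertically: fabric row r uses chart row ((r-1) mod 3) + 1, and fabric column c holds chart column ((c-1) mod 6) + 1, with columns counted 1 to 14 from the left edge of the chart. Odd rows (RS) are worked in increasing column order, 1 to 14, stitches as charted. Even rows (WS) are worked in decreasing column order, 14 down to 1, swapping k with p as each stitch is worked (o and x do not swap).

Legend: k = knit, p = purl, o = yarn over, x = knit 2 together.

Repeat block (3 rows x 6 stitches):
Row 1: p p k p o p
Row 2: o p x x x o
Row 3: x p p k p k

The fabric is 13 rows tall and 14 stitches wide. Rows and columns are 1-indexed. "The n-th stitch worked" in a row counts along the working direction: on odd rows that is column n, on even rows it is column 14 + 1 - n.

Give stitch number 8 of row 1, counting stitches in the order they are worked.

Row 1: (1-1) mod 3 = 0, so use chart row 1. Odd row -> RS.
Chart row 1 tiled across columns 1-14: p p k p o p p p k p o p p p
RS: work column 1 to column 14, symbols as charted — the tiled row is the row as worked.
The 8th stitch worked is p.

Stitch:
p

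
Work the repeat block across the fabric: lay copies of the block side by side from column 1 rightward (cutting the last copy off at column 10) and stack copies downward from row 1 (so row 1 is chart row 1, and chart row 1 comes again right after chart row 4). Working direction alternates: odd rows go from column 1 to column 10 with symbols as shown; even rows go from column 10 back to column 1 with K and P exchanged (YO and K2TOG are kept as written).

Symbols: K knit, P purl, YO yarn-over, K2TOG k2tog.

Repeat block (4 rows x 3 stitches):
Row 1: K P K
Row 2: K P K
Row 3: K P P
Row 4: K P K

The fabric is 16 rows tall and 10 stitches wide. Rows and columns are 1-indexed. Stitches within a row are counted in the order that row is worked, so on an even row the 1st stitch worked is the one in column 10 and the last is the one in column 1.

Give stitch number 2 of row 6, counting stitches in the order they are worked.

== STITCH ==
P

Derivation:
Row 6: (6-1) mod 4 = 1, so use chart row 2. Even row -> WS.
Chart row 2 tiled across columns 1-10: K P K K P K K P K K
WS: work from column 10 back to column 1 (reverse the tiled row), swapping K<->P (YO and K2TOG unchanged).
Row 6 as worked: P P K P P K P P K P
The 2nd stitch worked is P.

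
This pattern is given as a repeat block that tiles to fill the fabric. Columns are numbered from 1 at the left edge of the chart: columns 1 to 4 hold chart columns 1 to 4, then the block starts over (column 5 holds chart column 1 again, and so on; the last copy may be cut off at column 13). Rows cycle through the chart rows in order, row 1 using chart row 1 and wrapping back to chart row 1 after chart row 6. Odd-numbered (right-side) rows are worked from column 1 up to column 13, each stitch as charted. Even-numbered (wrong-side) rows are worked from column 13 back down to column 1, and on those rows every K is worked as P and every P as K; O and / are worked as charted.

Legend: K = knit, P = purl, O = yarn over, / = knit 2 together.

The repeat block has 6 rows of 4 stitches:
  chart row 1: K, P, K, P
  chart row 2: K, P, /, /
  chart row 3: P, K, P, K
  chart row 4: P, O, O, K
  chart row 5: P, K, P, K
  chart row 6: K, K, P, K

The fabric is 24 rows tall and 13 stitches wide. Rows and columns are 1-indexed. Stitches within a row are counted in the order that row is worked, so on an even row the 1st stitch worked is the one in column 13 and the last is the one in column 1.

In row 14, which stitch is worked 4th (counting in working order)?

Result:
K

Derivation:
Row 14 uses chart row ((14-1) mod 6)+1 = 2. Row 14 is even, so WS.
Chart row 2 tiled across columns 1-13: K P / / K P / / K P / / K
WS: work from column 13 back to column 1 (reverse the tiled row), swapping K<->P (O and / unchanged).
Row 14 as worked: P / / K P / / K P / / K P
Counting 4 along the worked row gives K.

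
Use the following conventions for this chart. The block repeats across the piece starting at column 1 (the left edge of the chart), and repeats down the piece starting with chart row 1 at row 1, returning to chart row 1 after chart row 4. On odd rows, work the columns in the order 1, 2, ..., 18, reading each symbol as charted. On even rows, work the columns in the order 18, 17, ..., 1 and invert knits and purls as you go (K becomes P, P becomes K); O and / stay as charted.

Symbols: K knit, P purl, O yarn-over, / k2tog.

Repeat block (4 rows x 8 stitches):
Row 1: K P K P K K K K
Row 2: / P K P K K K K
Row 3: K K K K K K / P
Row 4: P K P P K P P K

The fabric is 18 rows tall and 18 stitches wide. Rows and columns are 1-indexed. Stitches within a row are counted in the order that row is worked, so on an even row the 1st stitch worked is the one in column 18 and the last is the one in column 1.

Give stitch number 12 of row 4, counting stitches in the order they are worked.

Stitch:
K

Derivation:
Row 4 uses chart row ((4-1) mod 4)+1 = 4. Row 4 is even, so WS.
Chart row 4 tiled across columns 1-18: P K P P K P P K P K P P K P P K P K
WS: work from column 18 back to column 1 (reverse the tiled row), swapping K<->P (O and / unchanged).
Row 4 as worked: P K P K K P K K P K P K K P K K P K
Stitch 12 in working order -> K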